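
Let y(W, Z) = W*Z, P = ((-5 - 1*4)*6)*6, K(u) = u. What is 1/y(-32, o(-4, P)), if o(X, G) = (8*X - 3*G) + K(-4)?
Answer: -1/29952 ≈ -3.3387e-5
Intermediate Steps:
P = -324 (P = ((-5 - 4)*6)*6 = -9*6*6 = -54*6 = -324)
o(X, G) = -4 - 3*G + 8*X (o(X, G) = (8*X - 3*G) - 4 = (-3*G + 8*X) - 4 = -4 - 3*G + 8*X)
1/y(-32, o(-4, P)) = 1/(-32*(-4 - 3*(-324) + 8*(-4))) = 1/(-32*(-4 + 972 - 32)) = 1/(-32*936) = 1/(-29952) = -1/29952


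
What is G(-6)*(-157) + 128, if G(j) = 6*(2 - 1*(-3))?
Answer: -4582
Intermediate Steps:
G(j) = 30 (G(j) = 6*(2 + 3) = 6*5 = 30)
G(-6)*(-157) + 128 = 30*(-157) + 128 = -4710 + 128 = -4582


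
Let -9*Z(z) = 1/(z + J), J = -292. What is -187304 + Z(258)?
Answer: -57315023/306 ≈ -1.8730e+5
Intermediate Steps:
Z(z) = -1/(9*(-292 + z)) (Z(z) = -1/(9*(z - 292)) = -1/(9*(-292 + z)))
-187304 + Z(258) = -187304 - 1/(-2628 + 9*258) = -187304 - 1/(-2628 + 2322) = -187304 - 1/(-306) = -187304 - 1*(-1/306) = -187304 + 1/306 = -57315023/306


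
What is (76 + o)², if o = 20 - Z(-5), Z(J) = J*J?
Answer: 5041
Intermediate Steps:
Z(J) = J²
o = -5 (o = 20 - 1*(-5)² = 20 - 1*25 = 20 - 25 = -5)
(76 + o)² = (76 - 5)² = 71² = 5041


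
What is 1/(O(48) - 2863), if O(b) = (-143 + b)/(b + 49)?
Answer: -97/277806 ≈ -0.00034916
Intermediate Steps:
O(b) = (-143 + b)/(49 + b)
1/(O(48) - 2863) = 1/((-143 + 48)/(49 + 48) - 2863) = 1/(-95/97 - 2863) = 1/(-277806/97) = -97/277806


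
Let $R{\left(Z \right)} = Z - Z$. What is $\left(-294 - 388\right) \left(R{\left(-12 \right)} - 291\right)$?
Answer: $198462$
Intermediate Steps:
$R{\left(Z \right)} = 0$
$\left(-294 - 388\right) \left(R{\left(-12 \right)} - 291\right) = \left(-294 - 388\right) \left(0 - 291\right) = \left(-682\right) \left(-291\right) = 198462$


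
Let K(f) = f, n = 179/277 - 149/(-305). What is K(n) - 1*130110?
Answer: -10992247482/84485 ≈ -1.3011e+5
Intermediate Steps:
n = 95868/84485 (n = 179*(1/277) - 149*(-1/305) = 179/277 + 149/305 = 95868/84485 ≈ 1.1347)
K(n) - 1*130110 = 95868/84485 - 1*130110 = 95868/84485 - 130110 = -10992247482/84485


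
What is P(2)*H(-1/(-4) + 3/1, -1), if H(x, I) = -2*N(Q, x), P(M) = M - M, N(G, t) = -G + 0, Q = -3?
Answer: 0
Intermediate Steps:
N(G, t) = -G
P(M) = 0
H(x, I) = -6 (H(x, I) = -(-2)*(-3) = -2*3 = -6)
P(2)*H(-1/(-4) + 3/1, -1) = 0*(-6) = 0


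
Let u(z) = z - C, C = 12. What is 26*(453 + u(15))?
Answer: 11856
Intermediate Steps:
u(z) = -12 + z (u(z) = z - 1*12 = z - 12 = -12 + z)
26*(453 + u(15)) = 26*(453 + (-12 + 15)) = 26*(453 + 3) = 26*456 = 11856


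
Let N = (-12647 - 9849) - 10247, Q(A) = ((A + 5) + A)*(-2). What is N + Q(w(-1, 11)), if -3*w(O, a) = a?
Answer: -98215/3 ≈ -32738.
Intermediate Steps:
w(O, a) = -a/3
Q(A) = -10 - 4*A (Q(A) = ((5 + A) + A)*(-2) = (5 + 2*A)*(-2) = -10 - 4*A)
N = -32743 (N = -22496 - 10247 = -32743)
N + Q(w(-1, 11)) = -32743 + (-10 - (-4)*11/3) = -32743 + (-10 - 4*(-11/3)) = -32743 + (-10 + 44/3) = -32743 + 14/3 = -98215/3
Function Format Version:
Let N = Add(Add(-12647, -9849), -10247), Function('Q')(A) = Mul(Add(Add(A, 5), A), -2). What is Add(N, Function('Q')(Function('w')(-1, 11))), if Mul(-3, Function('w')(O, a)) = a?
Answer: Rational(-98215, 3) ≈ -32738.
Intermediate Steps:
Function('w')(O, a) = Mul(Rational(-1, 3), a)
Function('Q')(A) = Add(-10, Mul(-4, A)) (Function('Q')(A) = Mul(Add(Add(5, A), A), -2) = Mul(Add(5, Mul(2, A)), -2) = Add(-10, Mul(-4, A)))
N = -32743 (N = Add(-22496, -10247) = -32743)
Add(N, Function('Q')(Function('w')(-1, 11))) = Add(-32743, Add(-10, Mul(-4, Mul(Rational(-1, 3), 11)))) = Add(-32743, Add(-10, Mul(-4, Rational(-11, 3)))) = Add(-32743, Add(-10, Rational(44, 3))) = Add(-32743, Rational(14, 3)) = Rational(-98215, 3)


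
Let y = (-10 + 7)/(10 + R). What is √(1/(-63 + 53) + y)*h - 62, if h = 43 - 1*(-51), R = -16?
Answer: -62 + 94*√10/5 ≈ -2.5492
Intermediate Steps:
y = ½ (y = (-10 + 7)/(10 - 16) = -3/(-6) = -3*(-⅙) = ½ ≈ 0.50000)
h = 94 (h = 43 + 51 = 94)
√(1/(-63 + 53) + y)*h - 62 = √(1/(-63 + 53) + ½)*94 - 62 = √(1/(-10) + ½)*94 - 62 = √(-⅒ + ½)*94 - 62 = √(⅖)*94 - 62 = (√10/5)*94 - 62 = 94*√10/5 - 62 = -62 + 94*√10/5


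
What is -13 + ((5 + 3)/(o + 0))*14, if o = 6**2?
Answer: -89/9 ≈ -9.8889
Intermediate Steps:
o = 36
-13 + ((5 + 3)/(o + 0))*14 = -13 + ((5 + 3)/(36 + 0))*14 = -13 + (8/36)*14 = -13 + (8*(1/36))*14 = -13 + (2/9)*14 = -13 + 28/9 = -89/9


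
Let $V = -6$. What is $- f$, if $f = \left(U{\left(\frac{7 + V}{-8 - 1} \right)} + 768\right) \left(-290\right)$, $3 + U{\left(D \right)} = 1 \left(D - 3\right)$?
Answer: $\frac{1988530}{9} \approx 2.2095 \cdot 10^{5}$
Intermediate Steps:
$U{\left(D \right)} = -6 + D$ ($U{\left(D \right)} = -3 + 1 \left(D - 3\right) = -3 + 1 \left(-3 + D\right) = -3 + \left(-3 + D\right) = -6 + D$)
$f = - \frac{1988530}{9}$ ($f = \left(\left(-6 + \frac{7 - 6}{-8 - 1}\right) + 768\right) \left(-290\right) = \left(\left(-6 + 1 \frac{1}{-9}\right) + 768\right) \left(-290\right) = \left(\left(-6 + 1 \left(- \frac{1}{9}\right)\right) + 768\right) \left(-290\right) = \left(\left(-6 - \frac{1}{9}\right) + 768\right) \left(-290\right) = \left(- \frac{55}{9} + 768\right) \left(-290\right) = \frac{6857}{9} \left(-290\right) = - \frac{1988530}{9} \approx -2.2095 \cdot 10^{5}$)
$- f = \left(-1\right) \left(- \frac{1988530}{9}\right) = \frac{1988530}{9}$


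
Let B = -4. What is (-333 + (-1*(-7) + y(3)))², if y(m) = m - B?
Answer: 101761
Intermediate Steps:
y(m) = 4 + m (y(m) = m - 1*(-4) = m + 4 = 4 + m)
(-333 + (-1*(-7) + y(3)))² = (-333 + (-1*(-7) + (4 + 3)))² = (-333 + (7 + 7))² = (-333 + 14)² = (-319)² = 101761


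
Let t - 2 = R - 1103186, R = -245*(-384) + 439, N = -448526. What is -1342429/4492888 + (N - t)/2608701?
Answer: -328451361099/3906867139496 ≈ -0.084070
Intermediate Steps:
R = 94519 (R = 94080 + 439 = 94519)
t = -1008665 (t = 2 + (94519 - 1103186) = 2 - 1008667 = -1008665)
-1342429/4492888 + (N - t)/2608701 = -1342429/4492888 + (-448526 - 1*(-1008665))/2608701 = -1342429*1/4492888 + (-448526 + 1008665)*(1/2608701) = -1342429/4492888 + 560139*(1/2608701) = -1342429/4492888 + 186713/869567 = -328451361099/3906867139496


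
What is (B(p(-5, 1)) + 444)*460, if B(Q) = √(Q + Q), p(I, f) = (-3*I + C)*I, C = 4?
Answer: 204240 + 460*I*√190 ≈ 2.0424e+5 + 6340.7*I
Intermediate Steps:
p(I, f) = I*(4 - 3*I) (p(I, f) = (-3*I + 4)*I = (4 - 3*I)*I = I*(4 - 3*I))
B(Q) = √2*√Q (B(Q) = √(2*Q) = √2*√Q)
(B(p(-5, 1)) + 444)*460 = (√2*√(-5*(4 - 3*(-5))) + 444)*460 = (√2*√(-5*(4 + 15)) + 444)*460 = (√2*√(-5*19) + 444)*460 = (√2*√(-95) + 444)*460 = (√2*(I*√95) + 444)*460 = (I*√190 + 444)*460 = (444 + I*√190)*460 = 204240 + 460*I*√190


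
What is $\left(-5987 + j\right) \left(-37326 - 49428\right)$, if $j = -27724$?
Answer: $2924564094$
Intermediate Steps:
$\left(-5987 + j\right) \left(-37326 - 49428\right) = \left(-5987 - 27724\right) \left(-37326 - 49428\right) = \left(-33711\right) \left(-86754\right) = 2924564094$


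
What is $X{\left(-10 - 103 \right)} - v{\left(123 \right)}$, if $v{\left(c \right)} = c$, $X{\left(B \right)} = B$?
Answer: $-236$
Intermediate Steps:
$X{\left(-10 - 103 \right)} - v{\left(123 \right)} = \left(-10 - 103\right) - 123 = -113 - 123 = -236$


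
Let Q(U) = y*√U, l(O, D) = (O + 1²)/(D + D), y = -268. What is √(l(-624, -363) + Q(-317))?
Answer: √(3738 - 1167408*I*√317)/66 ≈ 48.849 - 48.84*I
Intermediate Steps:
l(O, D) = (1 + O)/(2*D) (l(O, D) = (O + 1)/((2*D)) = (1 + O)*(1/(2*D)) = (1 + O)/(2*D))
Q(U) = -268*√U
√(l(-624, -363) + Q(-317)) = √((½)*(1 - 624)/(-363) - 268*I*√317) = √((½)*(-1/363)*(-623) - 268*I*√317) = √(623/726 - 268*I*√317)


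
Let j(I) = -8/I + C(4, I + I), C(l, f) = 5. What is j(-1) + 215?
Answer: 228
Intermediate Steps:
j(I) = 5 - 8/I (j(I) = -8/I + 5 = 5 - 8/I)
j(-1) + 215 = (5 - 8/(-1)) + 215 = (5 - 8*(-1)) + 215 = (5 + 8) + 215 = 13 + 215 = 228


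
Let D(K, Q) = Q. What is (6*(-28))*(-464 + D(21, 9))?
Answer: 76440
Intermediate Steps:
(6*(-28))*(-464 + D(21, 9)) = (6*(-28))*(-464 + 9) = -168*(-455) = 76440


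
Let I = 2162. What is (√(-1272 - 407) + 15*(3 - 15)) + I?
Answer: 1982 + I*√1679 ≈ 1982.0 + 40.976*I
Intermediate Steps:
(√(-1272 - 407) + 15*(3 - 15)) + I = (√(-1272 - 407) + 15*(3 - 15)) + 2162 = (√(-1679) + 15*(-12)) + 2162 = (I*√1679 - 180) + 2162 = (-180 + I*√1679) + 2162 = 1982 + I*√1679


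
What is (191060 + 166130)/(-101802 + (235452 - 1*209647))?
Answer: -357190/75997 ≈ -4.7001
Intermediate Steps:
(191060 + 166130)/(-101802 + (235452 - 1*209647)) = 357190/(-101802 + (235452 - 209647)) = 357190/(-101802 + 25805) = 357190/(-75997) = 357190*(-1/75997) = -357190/75997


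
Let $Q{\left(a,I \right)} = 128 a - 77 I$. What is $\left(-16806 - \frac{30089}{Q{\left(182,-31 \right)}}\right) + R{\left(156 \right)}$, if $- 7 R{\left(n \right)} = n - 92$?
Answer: $- \frac{431893403}{25683} \approx -16816.0$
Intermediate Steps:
$Q{\left(a,I \right)} = - 77 I + 128 a$
$R{\left(n \right)} = \frac{92}{7} - \frac{n}{7}$ ($R{\left(n \right)} = - \frac{n - 92}{7} = - \frac{-92 + n}{7} = \frac{92}{7} - \frac{n}{7}$)
$\left(-16806 - \frac{30089}{Q{\left(182,-31 \right)}}\right) + R{\left(156 \right)} = \left(-16806 - \frac{30089}{\left(-77\right) \left(-31\right) + 128 \cdot 182}\right) + \left(\frac{92}{7} - \frac{156}{7}\right) = \left(-16806 - \frac{30089}{2387 + 23296}\right) + \left(\frac{92}{7} - \frac{156}{7}\right) = \left(-16806 - \frac{30089}{25683}\right) - \frac{64}{7} = - \frac{431658587}{25683} - \frac{64}{7} = - \frac{431893403}{25683}$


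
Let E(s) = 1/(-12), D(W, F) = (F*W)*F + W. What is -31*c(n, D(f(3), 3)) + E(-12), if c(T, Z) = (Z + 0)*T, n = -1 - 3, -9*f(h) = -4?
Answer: 19837/36 ≈ 551.03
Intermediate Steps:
f(h) = 4/9 (f(h) = -1/9*(-4) = 4/9)
n = -4
D(W, F) = W + W*F**2 (D(W, F) = W*F**2 + W = W + W*F**2)
c(T, Z) = T*Z (c(T, Z) = Z*T = T*Z)
E(s) = -1/12
-31*c(n, D(f(3), 3)) + E(-12) = -(-124)*4*(1 + 3**2)/9 - 1/12 = -(-124)*4*(1 + 9)/9 - 1/12 = -(-124)*(4/9)*10 - 1/12 = -(-124)*40/9 - 1/12 = -31*(-160/9) - 1/12 = 4960/9 - 1/12 = 19837/36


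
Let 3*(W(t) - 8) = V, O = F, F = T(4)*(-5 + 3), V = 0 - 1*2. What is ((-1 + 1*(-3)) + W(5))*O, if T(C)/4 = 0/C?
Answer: 0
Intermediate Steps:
T(C) = 0 (T(C) = 4*(0/C) = 4*0 = 0)
V = -2 (V = 0 - 2 = -2)
F = 0 (F = 0*(-5 + 3) = 0*(-2) = 0)
O = 0
W(t) = 22/3 (W(t) = 8 + (⅓)*(-2) = 8 - ⅔ = 22/3)
((-1 + 1*(-3)) + W(5))*O = ((-1 + 1*(-3)) + 22/3)*0 = ((-1 - 3) + 22/3)*0 = (-4 + 22/3)*0 = (10/3)*0 = 0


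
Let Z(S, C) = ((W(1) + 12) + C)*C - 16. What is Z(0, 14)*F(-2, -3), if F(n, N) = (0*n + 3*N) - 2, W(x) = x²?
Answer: -3982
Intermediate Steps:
F(n, N) = -2 + 3*N (F(n, N) = (0 + 3*N) - 2 = 3*N - 2 = -2 + 3*N)
Z(S, C) = -16 + C*(13 + C) (Z(S, C) = ((1² + 12) + C)*C - 16 = ((1 + 12) + C)*C - 16 = (13 + C)*C - 16 = C*(13 + C) - 16 = -16 + C*(13 + C))
Z(0, 14)*F(-2, -3) = (-16 + 14² + 13*14)*(-2 + 3*(-3)) = (-16 + 196 + 182)*(-2 - 9) = 362*(-11) = -3982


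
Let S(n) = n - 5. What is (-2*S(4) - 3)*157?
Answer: -157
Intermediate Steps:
S(n) = -5 + n
(-2*S(4) - 3)*157 = (-2*(-5 + 4) - 3)*157 = (-2*(-1) - 3)*157 = (2 - 3)*157 = -1*157 = -157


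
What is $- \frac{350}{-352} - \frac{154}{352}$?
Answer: $\frac{49}{88} \approx 0.55682$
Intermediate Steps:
$- \frac{350}{-352} - \frac{154}{352} = \left(-350\right) \left(- \frac{1}{352}\right) - \frac{7}{16} = \frac{175}{176} - \frac{7}{16} = \frac{49}{88}$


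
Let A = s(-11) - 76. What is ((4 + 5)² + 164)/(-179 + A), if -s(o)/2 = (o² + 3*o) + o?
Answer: -245/409 ≈ -0.59902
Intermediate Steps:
s(o) = -8*o - 2*o² (s(o) = -2*((o² + 3*o) + o) = -2*(o² + 4*o) = -8*o - 2*o²)
A = -230 (A = -2*(-11)*(4 - 11) - 76 = -2*(-11)*(-7) - 76 = -154 - 76 = -230)
((4 + 5)² + 164)/(-179 + A) = ((4 + 5)² + 164)/(-179 - 230) = (9² + 164)/(-409) = (81 + 164)*(-1/409) = 245*(-1/409) = -245/409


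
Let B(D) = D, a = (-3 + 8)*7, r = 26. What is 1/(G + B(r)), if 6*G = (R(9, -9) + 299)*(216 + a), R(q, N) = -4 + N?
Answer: 3/35971 ≈ 8.3401e-5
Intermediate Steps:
a = 35 (a = 5*7 = 35)
G = 35893/3 (G = (((-4 - 9) + 299)*(216 + 35))/6 = ((-13 + 299)*251)/6 = (286*251)/6 = (⅙)*71786 = 35893/3 ≈ 11964.)
1/(G + B(r)) = 1/(35893/3 + 26) = 1/(35971/3) = 3/35971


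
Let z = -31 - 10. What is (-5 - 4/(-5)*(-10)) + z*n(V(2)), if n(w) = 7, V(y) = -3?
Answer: -300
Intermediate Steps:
z = -41
(-5 - 4/(-5)*(-10)) + z*n(V(2)) = (-5 - 4/(-5)*(-10)) - 41*7 = (-5 - 4*(-1/5)*(-10)) - 287 = (-5 - (-4)*(-10)/5) - 287 = (-5 - 1*8) - 287 = (-5 - 8) - 287 = -13 - 287 = -300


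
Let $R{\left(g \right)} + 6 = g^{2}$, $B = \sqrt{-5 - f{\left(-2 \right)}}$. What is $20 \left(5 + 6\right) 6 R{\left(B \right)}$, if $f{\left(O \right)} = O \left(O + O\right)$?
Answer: $-25080$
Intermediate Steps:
$f{\left(O \right)} = 2 O^{2}$ ($f{\left(O \right)} = O 2 O = 2 O^{2}$)
$B = i \sqrt{13}$ ($B = \sqrt{-5 + \left(0 - 2 \left(-2\right)^{2}\right)} = \sqrt{-5 + \left(0 - 2 \cdot 4\right)} = \sqrt{-5 + \left(0 - 8\right)} = \sqrt{-5 - 8} = \sqrt{-13} = i \sqrt{13} \approx 3.6056 i$)
$R{\left(g \right)} = -6 + g^{2}$
$20 \left(5 + 6\right) 6 R{\left(B \right)} = 20 \left(5 + 6\right) 6 \left(-6 + \left(i \sqrt{13}\right)^{2}\right) = 20 \cdot 11 \cdot 6 \left(-6 - 13\right) = 20 \cdot 66 \left(-19\right) = 1320 \left(-19\right) = -25080$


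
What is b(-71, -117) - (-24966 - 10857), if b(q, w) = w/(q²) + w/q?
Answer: 180591933/5041 ≈ 35825.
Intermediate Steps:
b(q, w) = w/q + w/q² (b(q, w) = w/q² + w/q = w/q + w/q²)
b(-71, -117) - (-24966 - 10857) = -117*(1 - 71)/(-71)² - (-24966 - 10857) = -117*1/5041*(-70) - 1*(-35823) = 8190/5041 + 35823 = 180591933/5041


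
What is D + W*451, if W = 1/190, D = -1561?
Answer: -296139/190 ≈ -1558.6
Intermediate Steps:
W = 1/190 ≈ 0.0052632
D + W*451 = -1561 + (1/190)*451 = -1561 + 451/190 = -296139/190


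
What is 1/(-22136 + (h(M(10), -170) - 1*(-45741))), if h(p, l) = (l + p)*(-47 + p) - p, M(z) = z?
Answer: 1/29515 ≈ 3.3881e-5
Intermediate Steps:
h(p, l) = -p + (-47 + p)*(l + p) (h(p, l) = (-47 + p)*(l + p) - p = -p + (-47 + p)*(l + p))
1/(-22136 + (h(M(10), -170) - 1*(-45741))) = 1/(-22136 + ((10² - 48*10 - 47*(-170) - 170*10) - 1*(-45741))) = 1/(-22136 + ((100 - 480 + 7990 - 1700) + 45741)) = 1/(-22136 + (5910 + 45741)) = 1/(-22136 + 51651) = 1/29515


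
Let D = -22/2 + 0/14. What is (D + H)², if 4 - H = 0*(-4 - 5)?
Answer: 49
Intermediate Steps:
D = -11 (D = -22*½ + 0*(1/14) = -11 + 0 = -11)
H = 4 (H = 4 - 0*(-4 - 5) = 4 - 0*(-9) = 4 - 1*0 = 4 + 0 = 4)
(D + H)² = (-11 + 4)² = (-7)² = 49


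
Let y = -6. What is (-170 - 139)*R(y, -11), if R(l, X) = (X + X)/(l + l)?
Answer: -1133/2 ≈ -566.50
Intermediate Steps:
R(l, X) = X/l (R(l, X) = (2*X)/((2*l)) = (2*X)*(1/(2*l)) = X/l)
(-170 - 139)*R(y, -11) = (-170 - 139)*(-11/(-6)) = -(-3399)*(-1)/6 = -309*11/6 = -1133/2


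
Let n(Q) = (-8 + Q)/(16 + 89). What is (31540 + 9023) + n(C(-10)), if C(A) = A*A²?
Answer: 202767/5 ≈ 40553.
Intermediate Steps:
C(A) = A³
n(Q) = -8/105 + Q/105 (n(Q) = (-8 + Q)/105 = (-8 + Q)*(1/105) = -8/105 + Q/105)
(31540 + 9023) + n(C(-10)) = (31540 + 9023) + (-8/105 + (1/105)*(-10)³) = 40563 + (-8/105 + (1/105)*(-1000)) = 40563 + (-8/105 - 200/21) = 40563 - 48/5 = 202767/5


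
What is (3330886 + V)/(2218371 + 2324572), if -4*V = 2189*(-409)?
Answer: 14218845/18171772 ≈ 0.78247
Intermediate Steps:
V = 895301/4 (V = -2189*(-409)/4 = -¼*(-895301) = 895301/4 ≈ 2.2383e+5)
(3330886 + V)/(2218371 + 2324572) = (3330886 + 895301/4)/(2218371 + 2324572) = (14218845/4)/4542943 = (14218845/4)*(1/4542943) = 14218845/18171772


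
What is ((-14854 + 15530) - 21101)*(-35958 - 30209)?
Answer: 1351460975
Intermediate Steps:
((-14854 + 15530) - 21101)*(-35958 - 30209) = (676 - 21101)*(-66167) = -20425*(-66167) = 1351460975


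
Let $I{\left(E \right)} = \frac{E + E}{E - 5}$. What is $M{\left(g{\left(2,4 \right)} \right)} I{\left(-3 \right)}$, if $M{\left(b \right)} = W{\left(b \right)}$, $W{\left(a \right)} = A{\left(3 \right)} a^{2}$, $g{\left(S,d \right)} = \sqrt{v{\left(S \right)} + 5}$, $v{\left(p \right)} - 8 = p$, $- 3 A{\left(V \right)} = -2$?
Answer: $\frac{15}{2} \approx 7.5$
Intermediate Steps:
$A{\left(V \right)} = \frac{2}{3}$ ($A{\left(V \right)} = \left(- \frac{1}{3}\right) \left(-2\right) = \frac{2}{3}$)
$I{\left(E \right)} = \frac{2 E}{-5 + E}$
$v{\left(p \right)} = 8 + p$
$g{\left(S,d \right)} = \sqrt{13 + S}$ ($g{\left(S,d \right)} = \sqrt{\left(8 + S\right) + 5} = \sqrt{13 + S}$)
$W{\left(a \right)} = \frac{2 a^{2}}{3}$
$M{\left(b \right)} = \frac{2 b^{2}}{3}$
$M{\left(g{\left(2,4 \right)} \right)} I{\left(-3 \right)} = \frac{2 \left(\sqrt{13 + 2}\right)^{2}}{3} \cdot 2 \left(-3\right) \frac{1}{-5 - 3} = \frac{2 \left(\sqrt{15}\right)^{2}}{3} \cdot 2 \left(-3\right) \frac{1}{-8} = \frac{2}{3} \cdot 15 \cdot 2 \left(-3\right) \left(- \frac{1}{8}\right) = 10 \cdot \frac{3}{4} = \frac{15}{2}$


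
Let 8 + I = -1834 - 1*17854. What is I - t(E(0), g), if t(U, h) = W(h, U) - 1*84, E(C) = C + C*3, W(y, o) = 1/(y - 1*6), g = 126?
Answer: -2353441/120 ≈ -19612.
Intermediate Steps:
W(y, o) = 1/(-6 + y) (W(y, o) = 1/(y - 6) = 1/(-6 + y))
E(C) = 4*C (E(C) = C + 3*C = 4*C)
t(U, h) = -84 + 1/(-6 + h) (t(U, h) = 1/(-6 + h) - 1*84 = 1/(-6 + h) - 84 = -84 + 1/(-6 + h))
I = -19696 (I = -8 + (-1834 - 1*17854) = -8 + (-1834 - 17854) = -8 - 19688 = -19696)
I - t(E(0), g) = -19696 - (505 - 84*126)/(-6 + 126) = -19696 - (505 - 10584)/120 = -19696 - (-10079)/120 = -19696 - 1*(-10079/120) = -19696 + 10079/120 = -2353441/120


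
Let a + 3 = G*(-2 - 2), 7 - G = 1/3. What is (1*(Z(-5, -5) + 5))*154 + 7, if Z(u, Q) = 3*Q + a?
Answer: -18305/3 ≈ -6101.7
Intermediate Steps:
G = 20/3 (G = 7 - 1/3 = 20/3 ≈ 6.6667)
a = -89/3 (a = -3 + 20*(-2 - 2)/3 = -3 + (20/3)*(-4) = -3 - 80/3 = -89/3 ≈ -29.667)
Z(u, Q) = -89/3 + 3*Q (Z(u, Q) = 3*Q - 89/3 = -89/3 + 3*Q)
(1*(Z(-5, -5) + 5))*154 + 7 = (1*((-89/3 + 3*(-5)) + 5))*154 + 7 = (1*((-89/3 - 15) + 5))*154 + 7 = (1*(-134/3 + 5))*154 + 7 = (1*(-119/3))*154 + 7 = -119/3*154 + 7 = -18326/3 + 7 = -18305/3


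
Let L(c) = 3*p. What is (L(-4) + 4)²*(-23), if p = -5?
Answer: -2783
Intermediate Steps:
L(c) = -15 (L(c) = 3*(-5) = -15)
(L(-4) + 4)²*(-23) = (-15 + 4)²*(-23) = (-11)²*(-23) = 121*(-23) = -2783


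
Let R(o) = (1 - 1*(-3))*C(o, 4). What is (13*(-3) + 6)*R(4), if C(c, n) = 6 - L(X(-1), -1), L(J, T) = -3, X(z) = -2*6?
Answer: -1188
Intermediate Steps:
X(z) = -12
C(c, n) = 9 (C(c, n) = 6 - 1*(-3) = 6 + 3 = 9)
R(o) = 36 (R(o) = (1 - 1*(-3))*9 = (1 + 3)*9 = 4*9 = 36)
(13*(-3) + 6)*R(4) = (13*(-3) + 6)*36 = (-39 + 6)*36 = -33*36 = -1188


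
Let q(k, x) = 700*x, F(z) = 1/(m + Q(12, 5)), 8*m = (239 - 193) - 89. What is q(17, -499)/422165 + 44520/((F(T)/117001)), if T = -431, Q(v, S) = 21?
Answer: 6871902291760765/84433 ≈ 8.1389e+10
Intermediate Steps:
m = -43/8 (m = ((239 - 193) - 89)/8 = (46 - 89)/8 = (⅛)*(-43) = -43/8 ≈ -5.3750)
F(z) = 8/125 (F(z) = 1/(-43/8 + 21) = 1/(125/8) = 8/125)
q(17, -499)/422165 + 44520/((F(T)/117001)) = (700*(-499))/422165 + 44520/(((8/125)/117001)) = -349300*1/422165 + 44520/(((8/125)*(1/117001))) = -69860/84433 + 44520/(8/14625125) = -69860/84433 + 44520*(14625125/8) = -69860/84433 + 81388820625 = 6871902291760765/84433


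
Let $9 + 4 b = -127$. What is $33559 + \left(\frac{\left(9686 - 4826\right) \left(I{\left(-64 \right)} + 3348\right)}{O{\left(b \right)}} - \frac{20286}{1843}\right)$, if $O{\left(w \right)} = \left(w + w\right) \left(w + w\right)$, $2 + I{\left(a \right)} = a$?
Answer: $\frac{39411734723}{1065254} \approx 36998.0$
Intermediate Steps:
$b = -34$ ($b = - \frac{9}{4} + \frac{1}{4} \left(-127\right) = - \frac{9}{4} - \frac{127}{4} = -34$)
$I{\left(a \right)} = -2 + a$
$O{\left(w \right)} = 4 w^{2}$ ($O{\left(w \right)} = 2 w 2 w = 4 w^{2}$)
$33559 + \left(\frac{\left(9686 - 4826\right) \left(I{\left(-64 \right)} + 3348\right)}{O{\left(b \right)}} - \frac{20286}{1843}\right) = 33559 - \left(\frac{20286}{1843} - \frac{\left(9686 - 4826\right) \left(\left(-2 - 64\right) + 3348\right)}{4 \left(-34\right)^{2}}\right) = 33559 - \left(\frac{20286}{1843} - \frac{4860 \left(-66 + 3348\right)}{4 \cdot 1156}\right) = 33559 - \left(\frac{20286}{1843} - \frac{4860 \cdot 3282}{4624}\right) = 33559 + \left(15950520 \cdot \frac{1}{4624} - \frac{20286}{1843}\right) = 33559 + \left(\frac{1993815}{578} - \frac{20286}{1843}\right) = 33559 + \frac{3662875737}{1065254} = \frac{39411734723}{1065254}$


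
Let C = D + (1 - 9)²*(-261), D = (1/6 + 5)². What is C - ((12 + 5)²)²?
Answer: -3607139/36 ≈ -1.0020e+5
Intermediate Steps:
D = 961/36 (D = (1*(⅙) + 5)² = (⅙ + 5)² = (31/6)² = 961/36 ≈ 26.694)
C = -600383/36 (C = 961/36 + (1 - 9)²*(-261) = 961/36 + (-8)²*(-261) = 961/36 + 64*(-261) = 961/36 - 16704 = -600383/36 ≈ -16677.)
C - ((12 + 5)²)² = -600383/36 - ((12 + 5)²)² = -600383/36 - (17²)² = -600383/36 - 1*289² = -600383/36 - 1*83521 = -600383/36 - 83521 = -3607139/36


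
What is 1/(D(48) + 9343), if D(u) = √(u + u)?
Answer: 9343/87291553 - 4*√6/87291553 ≈ 0.00010692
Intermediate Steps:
D(u) = √2*√u (D(u) = √(2*u) = √2*√u)
1/(D(48) + 9343) = 1/(√2*√48 + 9343) = 1/(√2*(4*√3) + 9343) = 1/(4*√6 + 9343) = 1/(9343 + 4*√6)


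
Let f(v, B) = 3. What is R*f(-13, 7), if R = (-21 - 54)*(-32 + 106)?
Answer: -16650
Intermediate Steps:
R = -5550 (R = -75*74 = -5550)
R*f(-13, 7) = -5550*3 = -16650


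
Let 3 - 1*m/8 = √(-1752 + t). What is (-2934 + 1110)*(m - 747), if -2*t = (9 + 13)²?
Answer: 1318752 + 14592*I*√1994 ≈ 1.3188e+6 + 6.5159e+5*I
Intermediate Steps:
t = -242 (t = -(9 + 13)²/2 = -½*22² = -½*484 = -242)
m = 24 - 8*I*√1994 (m = 24 - 8*√(-1752 - 242) = 24 - 8*I*√1994 ≈ 24.0 - 357.23*I)
(-2934 + 1110)*(m - 747) = (-2934 + 1110)*((24 - 8*I*√1994) - 747) = -1824*(-723 - 8*I*√1994) = 1318752 + 14592*I*√1994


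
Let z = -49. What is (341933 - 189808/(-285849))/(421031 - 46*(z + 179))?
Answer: 97741395925/118641913299 ≈ 0.82384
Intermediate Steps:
(341933 - 189808/(-285849))/(421031 - 46*(z + 179)) = (341933 - 189808/(-285849))/(421031 - 46*(-49 + 179)) = (341933 - 189808*(-1/285849))/(421031 - 46*130) = (341933 + 189808/285849)/(421031 - 5980) = (97741395925/285849)/415051 = (97741395925/285849)*(1/415051) = 97741395925/118641913299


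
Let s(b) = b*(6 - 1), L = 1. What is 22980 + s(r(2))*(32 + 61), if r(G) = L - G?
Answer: 22515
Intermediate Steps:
r(G) = 1 - G
s(b) = 5*b (s(b) = b*5 = 5*b)
22980 + s(r(2))*(32 + 61) = 22980 + (5*(1 - 1*2))*(32 + 61) = 22980 + (5*(1 - 2))*93 = 22980 + (5*(-1))*93 = 22980 - 5*93 = 22980 - 465 = 22515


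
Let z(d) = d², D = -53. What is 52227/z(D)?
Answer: 52227/2809 ≈ 18.593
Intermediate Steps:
52227/z(D) = 52227/((-53)²) = 52227/2809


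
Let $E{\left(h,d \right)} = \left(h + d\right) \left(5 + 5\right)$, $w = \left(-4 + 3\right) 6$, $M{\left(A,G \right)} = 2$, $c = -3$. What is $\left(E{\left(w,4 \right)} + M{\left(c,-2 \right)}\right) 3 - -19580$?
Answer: $19526$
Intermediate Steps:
$w = -6$ ($w = \left(-1\right) 6 = -6$)
$E{\left(h,d \right)} = 10 d + 10 h$ ($E{\left(h,d \right)} = \left(d + h\right) 10 = 10 d + 10 h$)
$\left(E{\left(w,4 \right)} + M{\left(c,-2 \right)}\right) 3 - -19580 = \left(\left(10 \cdot 4 + 10 \left(-6\right)\right) + 2\right) 3 - -19580 = \left(\left(40 - 60\right) + 2\right) 3 + 19580 = \left(-20 + 2\right) 3 + 19580 = \left(-18\right) 3 + 19580 = -54 + 19580 = 19526$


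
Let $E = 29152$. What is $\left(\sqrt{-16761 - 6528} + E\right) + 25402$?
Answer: $54554 + i \sqrt{23289} \approx 54554.0 + 152.61 i$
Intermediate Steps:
$\left(\sqrt{-16761 - 6528} + E\right) + 25402 = \left(\sqrt{-16761 - 6528} + 29152\right) + 25402 = \left(\sqrt{-23289} + 29152\right) + 25402 = \left(i \sqrt{23289} + 29152\right) + 25402 = \left(29152 + i \sqrt{23289}\right) + 25402 = 54554 + i \sqrt{23289}$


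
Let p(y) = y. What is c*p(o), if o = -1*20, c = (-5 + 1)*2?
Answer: 160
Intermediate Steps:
c = -8 (c = -4*2 = -8)
o = -20
c*p(o) = -8*(-20) = 160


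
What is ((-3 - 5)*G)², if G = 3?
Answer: 576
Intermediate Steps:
((-3 - 5)*G)² = ((-3 - 5)*3)² = (-8*3)² = (-24)² = 576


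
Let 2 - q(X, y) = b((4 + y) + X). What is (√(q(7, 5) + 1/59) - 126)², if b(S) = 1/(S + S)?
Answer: (59472 - √442382)²/222784 ≈ 15523.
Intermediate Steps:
b(S) = 1/(2*S)
q(X, y) = 2 - 1/(2*(4 + X + y)) (q(X, y) = 2 - 1/(2*((4 + y) + X)) = 2 - 1/(2*(4 + X + y)))
(√(q(7, 5) + 1/59) - 126)² = (√((15/2 + 2*7 + 2*5)/(4 + 7 + 5) + 1/59) - 126)² = (√((15/2 + 14 + 10)/16 + 1/59) - 126)² = (√((1/16)*(63/2) + 1/59) - 126)² = (√(63/32 + 1/59) - 126)² = (√(3749/1888) - 126)² = (√442382/472 - 126)² = (-126 + √442382/472)²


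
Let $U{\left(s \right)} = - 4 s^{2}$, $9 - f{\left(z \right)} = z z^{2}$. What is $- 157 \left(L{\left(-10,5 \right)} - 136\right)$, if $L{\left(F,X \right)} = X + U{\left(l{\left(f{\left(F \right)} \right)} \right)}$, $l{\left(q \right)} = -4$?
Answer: $30615$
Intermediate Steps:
$f{\left(z \right)} = 9 - z^{3}$ ($f{\left(z \right)} = 9 - z z^{2} = 9 - z^{3}$)
$L{\left(F,X \right)} = -64 + X$ ($L{\left(F,X \right)} = X - 4 \left(-4\right)^{2} = X - 64 = -64 + X$)
$- 157 \left(L{\left(-10,5 \right)} - 136\right) = - 157 \left(\left(-64 + 5\right) - 136\right) = - 157 \left(-59 - 136\right) = \left(-157\right) \left(-195\right) = 30615$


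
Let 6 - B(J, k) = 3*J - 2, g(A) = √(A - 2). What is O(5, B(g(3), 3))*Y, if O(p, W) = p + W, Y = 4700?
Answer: 47000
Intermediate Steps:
g(A) = √(-2 + A)
B(J, k) = 8 - 3*J (B(J, k) = 6 - (3*J - 2) = 6 - (-2 + 3*J) = 6 + (2 - 3*J) = 8 - 3*J)
O(p, W) = W + p
O(5, B(g(3), 3))*Y = ((8 - 3*√(-2 + 3)) + 5)*4700 = ((8 - 3*√1) + 5)*4700 = ((8 - 3*1) + 5)*4700 = ((8 - 3) + 5)*4700 = (5 + 5)*4700 = 10*4700 = 47000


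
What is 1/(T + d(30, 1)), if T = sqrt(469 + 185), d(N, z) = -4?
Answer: 2/319 + sqrt(654)/638 ≈ 0.046353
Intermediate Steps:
T = sqrt(654) ≈ 25.573
1/(T + d(30, 1)) = 1/(sqrt(654) - 4) = 1/(-4 + sqrt(654))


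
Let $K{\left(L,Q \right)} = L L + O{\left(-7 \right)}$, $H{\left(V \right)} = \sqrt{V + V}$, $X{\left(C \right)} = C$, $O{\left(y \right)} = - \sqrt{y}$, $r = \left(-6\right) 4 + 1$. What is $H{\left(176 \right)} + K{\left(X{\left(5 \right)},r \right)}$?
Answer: $25 + 4 \sqrt{22} - i \sqrt{7} \approx 43.762 - 2.6458 i$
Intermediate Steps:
$r = -23$ ($r = -24 + 1 = -23$)
$H{\left(V \right)} = \sqrt{2} \sqrt{V}$ ($H{\left(V \right)} = \sqrt{2 V} = \sqrt{2} \sqrt{V}$)
$K{\left(L,Q \right)} = L^{2} - i \sqrt{7}$ ($K{\left(L,Q \right)} = L L - \sqrt{-7} = L^{2} - i \sqrt{7}$)
$H{\left(176 \right)} + K{\left(X{\left(5 \right)},r \right)} = \sqrt{2} \sqrt{176} + \left(5^{2} - i \sqrt{7}\right) = \sqrt{2} \cdot 4 \sqrt{11} + \left(25 - i \sqrt{7}\right) = 4 \sqrt{22} + \left(25 - i \sqrt{7}\right) = 25 + 4 \sqrt{22} - i \sqrt{7}$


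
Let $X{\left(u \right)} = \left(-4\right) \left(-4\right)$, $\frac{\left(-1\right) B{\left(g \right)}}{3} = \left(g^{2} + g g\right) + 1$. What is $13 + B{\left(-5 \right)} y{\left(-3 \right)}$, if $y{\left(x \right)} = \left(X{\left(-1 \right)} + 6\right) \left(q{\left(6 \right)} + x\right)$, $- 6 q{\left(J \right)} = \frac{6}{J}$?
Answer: $10672$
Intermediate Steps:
$q{\left(J \right)} = - \frac{1}{J}$ ($q{\left(J \right)} = - \frac{6 \frac{1}{J}}{6} = - \frac{1}{J}$)
$B{\left(g \right)} = -3 - 6 g^{2}$ ($B{\left(g \right)} = - 3 \left(\left(g^{2} + g g\right) + 1\right) = - 3 \left(\left(g^{2} + g^{2}\right) + 1\right) = - 3 \left(2 g^{2} + 1\right) = - 3 \left(1 + 2 g^{2}\right) = -3 - 6 g^{2}$)
$X{\left(u \right)} = 16$
$y{\left(x \right)} = - \frac{11}{3} + 22 x$ ($y{\left(x \right)} = \left(16 + 6\right) \left(- \frac{1}{6} + x\right) = 22 \left(\left(-1\right) \frac{1}{6} + x\right) = 22 \left(- \frac{1}{6} + x\right) = - \frac{11}{3} + 22 x$)
$13 + B{\left(-5 \right)} y{\left(-3 \right)} = 13 + \left(-3 - 6 \left(-5\right)^{2}\right) \left(- \frac{11}{3} + 22 \left(-3\right)\right) = 13 + \left(-3 - 150\right) \left(- \frac{11}{3} - 66\right) = 13 + \left(-3 - 150\right) \left(- \frac{209}{3}\right) = 13 - -10659 = 13 + 10659 = 10672$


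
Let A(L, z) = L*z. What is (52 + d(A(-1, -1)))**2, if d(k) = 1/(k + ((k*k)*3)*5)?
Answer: 693889/256 ≈ 2710.5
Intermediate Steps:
d(k) = 1/(k + 15*k**2) (d(k) = 1/(k + (k**2*3)*5) = 1/(k + (3*k**2)*5) = 1/(k + 15*k**2))
(52 + d(A(-1, -1)))**2 = (52 + 1/(((-1*(-1)))*(1 + 15*(-1*(-1)))))**2 = (52 + 1/(1*(1 + 15*1)))**2 = (52 + 1/(1 + 15))**2 = (52 + 1/16)**2 = (833/16)**2 = 693889/256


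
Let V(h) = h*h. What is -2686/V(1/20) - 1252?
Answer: -1075652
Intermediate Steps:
V(h) = h²
-2686/V(1/20) - 1252 = -2686/((1/20)²) - 1252 = -2686/1/400 - 1252 = -2686*400 - 1252 = -1074400 - 1252 = -1075652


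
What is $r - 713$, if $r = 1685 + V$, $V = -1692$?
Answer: $-720$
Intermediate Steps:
$r = -7$ ($r = 1685 - 1692 = -7$)
$r - 713 = -7 - 713 = -720$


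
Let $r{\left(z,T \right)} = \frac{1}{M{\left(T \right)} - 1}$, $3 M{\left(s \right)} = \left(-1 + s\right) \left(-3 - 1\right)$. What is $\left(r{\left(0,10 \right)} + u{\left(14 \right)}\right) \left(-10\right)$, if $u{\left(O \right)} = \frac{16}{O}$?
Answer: $- \frac{970}{91} \approx -10.659$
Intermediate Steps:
$M{\left(s \right)} = \frac{4}{3} - \frac{4 s}{3}$ ($M{\left(s \right)} = \frac{\left(-1 + s\right) \left(-3 - 1\right)}{3} = \frac{\left(-1 + s\right) \left(-4\right)}{3} = \frac{4 - 4 s}{3} = \frac{4}{3} - \frac{4 s}{3}$)
$r{\left(z,T \right)} = \frac{1}{\frac{1}{3} - \frac{4 T}{3}}$ ($r{\left(z,T \right)} = \frac{1}{\left(\frac{4}{3} - \frac{4 T}{3}\right) - 1} = \frac{1}{\frac{1}{3} - \frac{4 T}{3}}$)
$\left(r{\left(0,10 \right)} + u{\left(14 \right)}\right) \left(-10\right) = \left(- \frac{3}{-1 + 4 \cdot 10} + \frac{16}{14}\right) \left(-10\right) = \left(- \frac{3}{-1 + 40} + 16 \cdot \frac{1}{14}\right) \left(-10\right) = \left(- \frac{3}{39} + \frac{8}{7}\right) \left(-10\right) = \left(\left(-3\right) \frac{1}{39} + \frac{8}{7}\right) \left(-10\right) = \left(- \frac{1}{13} + \frac{8}{7}\right) \left(-10\right) = \frac{97}{91} \left(-10\right) = - \frac{970}{91}$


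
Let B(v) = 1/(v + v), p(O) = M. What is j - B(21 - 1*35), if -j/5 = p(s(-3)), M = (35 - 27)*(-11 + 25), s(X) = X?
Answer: -15679/28 ≈ -559.96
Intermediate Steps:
M = 112 (M = 8*14 = 112)
p(O) = 112
B(v) = 1/(2*v)
j = -560 (j = -5*112 = -560)
j - B(21 - 1*35) = -560 - 1/(2*(21 - 1*35)) = -560 - 1/(2*(21 - 35)) = -560 - 1/(2*(-14)) = -560 - (-1)/(2*14) = -560 - 1*(-1/28) = -560 + 1/28 = -15679/28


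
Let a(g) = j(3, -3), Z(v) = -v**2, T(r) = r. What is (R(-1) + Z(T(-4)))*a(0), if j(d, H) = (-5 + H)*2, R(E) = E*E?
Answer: 240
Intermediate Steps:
R(E) = E**2
j(d, H) = -10 + 2*H
a(g) = -16 (a(g) = -10 + 2*(-3) = -10 - 6 = -16)
(R(-1) + Z(T(-4)))*a(0) = ((-1)**2 - 1*(-4)**2)*(-16) = (1 - 1*16)*(-16) = (1 - 16)*(-16) = -15*(-16) = 240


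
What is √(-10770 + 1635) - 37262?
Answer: -37262 + 3*I*√1015 ≈ -37262.0 + 95.577*I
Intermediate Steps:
√(-10770 + 1635) - 37262 = √(-9135) - 37262 = 3*I*√1015 - 37262 = -37262 + 3*I*√1015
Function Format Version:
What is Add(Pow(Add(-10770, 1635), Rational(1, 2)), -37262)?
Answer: Add(-37262, Mul(3, I, Pow(1015, Rational(1, 2)))) ≈ Add(-37262., Mul(95.577, I))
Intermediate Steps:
Add(Pow(Add(-10770, 1635), Rational(1, 2)), -37262) = Add(Pow(-9135, Rational(1, 2)), -37262) = Add(Mul(3, I, Pow(1015, Rational(1, 2))), -37262) = Add(-37262, Mul(3, I, Pow(1015, Rational(1, 2))))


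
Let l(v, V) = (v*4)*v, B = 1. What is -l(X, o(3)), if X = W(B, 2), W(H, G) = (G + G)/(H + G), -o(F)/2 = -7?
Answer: -64/9 ≈ -7.1111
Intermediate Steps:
o(F) = 14 (o(F) = -2*(-7) = 14)
W(H, G) = 2*G/(G + H) (W(H, G) = (2*G)/(G + H) = 2*G/(G + H))
X = 4/3 (X = 2*2/(2 + 1) = 2*2/3 = 2*2*(1/3) = 4/3 ≈ 1.3333)
l(v, V) = 4*v**2 (l(v, V) = (4*v)*v = 4*v**2)
-l(X, o(3)) = -4*(4/3)**2 = -4*16/9 = -1*64/9 = -64/9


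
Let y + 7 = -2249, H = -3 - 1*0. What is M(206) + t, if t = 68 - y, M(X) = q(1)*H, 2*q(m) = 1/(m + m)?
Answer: 9293/4 ≈ 2323.3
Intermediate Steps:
H = -3 (H = -3 + 0 = -3)
y = -2256 (y = -7 - 2249 = -2256)
q(m) = 1/(4*m) (q(m) = 1/(2*(m + m)) = 1/(2*((2*m))) = (1/(2*m))/2 = 1/(4*m))
M(X) = -3/4 (M(X) = ((1/4)/1)*(-3) = ((1/4)*1)*(-3) = (1/4)*(-3) = -3/4)
t = 2324 (t = 68 - 1*(-2256) = 68 + 2256 = 2324)
M(206) + t = -3/4 + 2324 = 9293/4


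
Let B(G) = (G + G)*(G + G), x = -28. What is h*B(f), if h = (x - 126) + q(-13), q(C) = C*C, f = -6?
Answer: 2160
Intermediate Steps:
q(C) = C²
B(G) = 4*G² (B(G) = (2*G)*(2*G) = 4*G²)
h = 15 (h = (-28 - 126) + (-13)² = -154 + 169 = 15)
h*B(f) = 15*(4*(-6)²) = 15*(4*36) = 15*144 = 2160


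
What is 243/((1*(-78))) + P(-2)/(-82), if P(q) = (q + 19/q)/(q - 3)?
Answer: -33509/10660 ≈ -3.1434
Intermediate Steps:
P(q) = (q + 19/q)/(-3 + q)
243/((1*(-78))) + P(-2)/(-82) = 243/((1*(-78))) + ((19 + (-2)²)/((-2)*(-3 - 2)))/(-82) = 243/(-78) - ½*(19 + 4)/(-5)*(-1/82) = 243*(-1/78) - ½*(-⅕)*23*(-1/82) = -81/26 + (23/10)*(-1/82) = -81/26 - 23/820 = -33509/10660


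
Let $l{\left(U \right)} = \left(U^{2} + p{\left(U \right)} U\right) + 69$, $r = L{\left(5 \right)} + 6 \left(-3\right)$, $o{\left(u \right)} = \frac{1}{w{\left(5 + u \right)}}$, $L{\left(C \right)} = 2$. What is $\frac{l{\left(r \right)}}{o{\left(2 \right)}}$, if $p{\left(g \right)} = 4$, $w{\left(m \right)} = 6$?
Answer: $1566$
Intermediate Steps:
$o{\left(u \right)} = \frac{1}{6}$
$r = -16$ ($r = 2 + 6 \left(-3\right) = 2 - 18 = -16$)
$l{\left(U \right)} = 69 + U^{2} + 4 U$ ($l{\left(U \right)} = \left(U^{2} + 4 U\right) + 69 = 69 + U^{2} + 4 U$)
$\frac{l{\left(r \right)}}{o{\left(2 \right)}} = \left(69 + \left(-16\right)^{2} + 4 \left(-16\right)\right) \frac{1}{\frac{1}{6}} = \left(69 + 256 - 64\right) 6 = 261 \cdot 6 = 1566$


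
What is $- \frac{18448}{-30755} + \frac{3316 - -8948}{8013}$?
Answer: $\frac{175001048}{82146605} \approx 2.1303$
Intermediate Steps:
$- \frac{18448}{-30755} + \frac{3316 - -8948}{8013} = \left(-18448\right) \left(- \frac{1}{30755}\right) + \left(3316 + 8948\right) \frac{1}{8013} = \frac{18448}{30755} + 12264 \cdot \frac{1}{8013} = \frac{18448}{30755} + \frac{4088}{2671} = \frac{175001048}{82146605}$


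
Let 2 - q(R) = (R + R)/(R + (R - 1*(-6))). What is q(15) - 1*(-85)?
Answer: 517/6 ≈ 86.167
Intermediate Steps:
q(R) = 2 - 2*R/(6 + 2*R) (q(R) = 2 - (R + R)/(R + (R - 1*(-6))) = 2 - 2*R/(R + (R + 6)) = 2 - 2*R/(R + (6 + R)) = 2 - 2*R/(6 + 2*R))
q(15) - 1*(-85) = (6 + 15)/(3 + 15) - 1*(-85) = 21/18 + 85 = (1/18)*21 + 85 = 7/6 + 85 = 517/6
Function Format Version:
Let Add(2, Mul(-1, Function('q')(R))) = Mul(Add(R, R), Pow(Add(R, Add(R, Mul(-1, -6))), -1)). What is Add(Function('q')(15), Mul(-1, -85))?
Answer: Rational(517, 6) ≈ 86.167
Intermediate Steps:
Function('q')(R) = Add(2, Mul(-2, R, Pow(Add(6, Mul(2, R)), -1))) (Function('q')(R) = Add(2, Mul(-1, Mul(Add(R, R), Pow(Add(R, Add(R, Mul(-1, -6))), -1)))) = Add(2, Mul(-1, Mul(Mul(2, R), Pow(Add(R, Add(R, 6)), -1)))) = Add(2, Mul(-1, Mul(Mul(2, R), Pow(Add(R, Add(6, R)), -1)))) = Add(2, Mul(-1, Mul(Mul(2, R), Pow(Add(6, Mul(2, R)), -1)))) = Add(2, Mul(-1, Mul(2, R, Pow(Add(6, Mul(2, R)), -1)))) = Add(2, Mul(-2, R, Pow(Add(6, Mul(2, R)), -1))))
Add(Function('q')(15), Mul(-1, -85)) = Add(Mul(Pow(Add(3, 15), -1), Add(6, 15)), Mul(-1, -85)) = Add(Mul(Pow(18, -1), 21), 85) = Add(Mul(Rational(1, 18), 21), 85) = Add(Rational(7, 6), 85) = Rational(517, 6)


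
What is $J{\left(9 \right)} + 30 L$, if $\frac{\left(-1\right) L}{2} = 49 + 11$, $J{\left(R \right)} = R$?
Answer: $-3591$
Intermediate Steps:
$L = -120$ ($L = - 2 \left(49 + 11\right) = \left(-2\right) 60 = -120$)
$J{\left(9 \right)} + 30 L = 9 + 30 \left(-120\right) = 9 - 3600 = -3591$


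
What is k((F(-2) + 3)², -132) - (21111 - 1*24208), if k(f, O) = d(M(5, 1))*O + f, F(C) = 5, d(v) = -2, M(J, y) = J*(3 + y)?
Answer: 3425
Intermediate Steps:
k(f, O) = f - 2*O (k(f, O) = -2*O + f = f - 2*O)
k((F(-2) + 3)², -132) - (21111 - 1*24208) = ((5 + 3)² - 2*(-132)) - (21111 - 1*24208) = (8² + 264) - (21111 - 24208) = (64 + 264) - 1*(-3097) = 328 + 3097 = 3425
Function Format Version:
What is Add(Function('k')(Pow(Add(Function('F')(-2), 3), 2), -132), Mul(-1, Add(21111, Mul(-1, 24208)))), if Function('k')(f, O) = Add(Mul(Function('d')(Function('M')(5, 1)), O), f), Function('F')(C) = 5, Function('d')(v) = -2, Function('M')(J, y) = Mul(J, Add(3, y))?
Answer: 3425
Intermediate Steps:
Function('k')(f, O) = Add(f, Mul(-2, O)) (Function('k')(f, O) = Add(Mul(-2, O), f) = Add(f, Mul(-2, O)))
Add(Function('k')(Pow(Add(Function('F')(-2), 3), 2), -132), Mul(-1, Add(21111, Mul(-1, 24208)))) = Add(Add(Pow(Add(5, 3), 2), Mul(-2, -132)), Mul(-1, Add(21111, Mul(-1, 24208)))) = Add(Add(Pow(8, 2), 264), Mul(-1, Add(21111, -24208))) = Add(Add(64, 264), Mul(-1, -3097)) = Add(328, 3097) = 3425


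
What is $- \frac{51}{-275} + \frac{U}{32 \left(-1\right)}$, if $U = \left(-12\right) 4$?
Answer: $\frac{927}{550} \approx 1.6855$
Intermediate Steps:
$U = -48$
$- \frac{51}{-275} + \frac{U}{32 \left(-1\right)} = - \frac{51}{-275} - \frac{48}{32 \left(-1\right)} = \left(-51\right) \left(- \frac{1}{275}\right) - \frac{48}{-32} = \frac{51}{275} - - \frac{3}{2} = \frac{51}{275} + \frac{3}{2} = \frac{927}{550}$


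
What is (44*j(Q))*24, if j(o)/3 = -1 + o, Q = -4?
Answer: -15840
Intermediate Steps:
j(o) = -3 + 3*o (j(o) = 3*(-1 + o) = -3 + 3*o)
(44*j(Q))*24 = (44*(-3 + 3*(-4)))*24 = (44*(-3 - 12))*24 = (44*(-15))*24 = -660*24 = -15840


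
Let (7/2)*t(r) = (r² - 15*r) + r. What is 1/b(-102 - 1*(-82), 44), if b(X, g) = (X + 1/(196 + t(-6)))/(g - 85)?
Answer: 66092/32233 ≈ 2.0504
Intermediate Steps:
t(r) = -4*r + 2*r²/7 (t(r) = 2*((r² - 15*r) + r)/7 = 2*(r² - 14*r)/7 = -4*r + 2*r²/7)
b(X, g) = (7/1612 + X)/(-85 + g) (b(X, g) = (X + 1/(196 + (2/7)*(-6)*(-14 - 6)))/(g - 85) = (X + 1/(196 + (2/7)*(-6)*(-20)))/(-85 + g) = (X + 1/(196 + 240/7))/(-85 + g) = (X + 1/(1612/7))/(-85 + g) = (X + 7/1612)/(-85 + g) = (7/1612 + X)/(-85 + g))
1/b(-102 - 1*(-82), 44) = 1/((7/1612 + (-102 - 1*(-82)))/(-85 + 44)) = 1/((7/1612 + (-102 + 82))/(-41)) = 1/(-(7/1612 - 20)/41) = 1/(-1/41*(-32233/1612)) = 1/(32233/66092) = 66092/32233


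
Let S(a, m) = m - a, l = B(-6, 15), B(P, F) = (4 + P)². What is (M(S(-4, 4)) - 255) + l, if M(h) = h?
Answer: -243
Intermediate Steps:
l = 4 (l = (4 - 6)² = (-2)² = 4)
(M(S(-4, 4)) - 255) + l = ((4 - 1*(-4)) - 255) + 4 = ((4 + 4) - 255) + 4 = (8 - 255) + 4 = -247 + 4 = -243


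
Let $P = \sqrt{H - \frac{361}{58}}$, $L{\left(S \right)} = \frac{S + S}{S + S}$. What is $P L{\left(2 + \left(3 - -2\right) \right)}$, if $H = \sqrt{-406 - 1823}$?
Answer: $\frac{\sqrt{-20938 + 3364 i \sqrt{2229}}}{58} \approx 4.5495 + 5.1887 i$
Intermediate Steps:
$H = i \sqrt{2229}$ ($H = \sqrt{-2229} = i \sqrt{2229} \approx 47.212 i$)
$L{\left(S \right)} = 1$ ($L{\left(S \right)} = \frac{2 S}{2 S} = 2 S \frac{1}{2 S} = 1$)
$P = \sqrt{- \frac{361}{58} + i \sqrt{2229}}$ ($P = \sqrt{i \sqrt{2229} - \frac{361}{58}} = \sqrt{- \frac{361}{58} + i \sqrt{2229}} \approx 4.5495 + 5.1887 i$)
$P L{\left(2 + \left(3 - -2\right) \right)} = \frac{\sqrt{-20938 + 3364 i \sqrt{2229}}}{58} \cdot 1 = \frac{\sqrt{-20938 + 3364 i \sqrt{2229}}}{58}$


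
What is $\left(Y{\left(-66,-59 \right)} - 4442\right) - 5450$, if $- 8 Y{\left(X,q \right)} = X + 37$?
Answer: $- \frac{79107}{8} \approx -9888.4$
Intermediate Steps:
$Y{\left(X,q \right)} = - \frac{37}{8} - \frac{X}{8}$ ($Y{\left(X,q \right)} = - \frac{X + 37}{8} = - \frac{37 + X}{8} = - \frac{37}{8} - \frac{X}{8}$)
$\left(Y{\left(-66,-59 \right)} - 4442\right) - 5450 = \left(\left(- \frac{37}{8} - - \frac{33}{4}\right) - 4442\right) - 5450 = \left(\left(- \frac{37}{8} + \frac{33}{4}\right) - 4442\right) - 5450 = \left(\frac{29}{8} - 4442\right) - 5450 = - \frac{35507}{8} - 5450 = - \frac{79107}{8}$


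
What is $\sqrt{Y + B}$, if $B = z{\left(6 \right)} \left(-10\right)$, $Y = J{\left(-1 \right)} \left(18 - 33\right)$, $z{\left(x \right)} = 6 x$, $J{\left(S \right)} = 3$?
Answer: $9 i \sqrt{5} \approx 20.125 i$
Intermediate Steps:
$Y = -45$ ($Y = 3 \left(18 - 33\right) = 3 \left(-15\right) = -45$)
$B = -360$ ($B = 6 \cdot 6 \left(-10\right) = 36 \left(-10\right) = -360$)
$\sqrt{Y + B} = \sqrt{-45 - 360} = \sqrt{-405} = 9 i \sqrt{5}$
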